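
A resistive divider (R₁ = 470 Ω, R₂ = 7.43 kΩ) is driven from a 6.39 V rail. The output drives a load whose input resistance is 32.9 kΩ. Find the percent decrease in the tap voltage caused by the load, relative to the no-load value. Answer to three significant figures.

1.33 %

The divider's output (Thévenin) resistance is R₁‖R₂ = 442.0 Ω.
Fractional drop under load = R_th/(R_th + R_L) = 442.0 / (442.0 + 32900) = 0.01326.
So the output falls by 1.33 %.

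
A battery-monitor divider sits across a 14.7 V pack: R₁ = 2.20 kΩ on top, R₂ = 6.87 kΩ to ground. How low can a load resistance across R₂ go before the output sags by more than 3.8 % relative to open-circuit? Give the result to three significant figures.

R_L(min) ≈ 42.2 kΩ

Output resistance R_th = R₁‖R₂ = (2.20 × 6.87)/9.070 = 1.666 kΩ.
The fractional drop is R_th/(R_th + R_L); requiring this ≤ 0.0380 gives R_L ≥ R_th(1/0.0380 − 1) = 1.666 × 25.32 = 42.2 kΩ.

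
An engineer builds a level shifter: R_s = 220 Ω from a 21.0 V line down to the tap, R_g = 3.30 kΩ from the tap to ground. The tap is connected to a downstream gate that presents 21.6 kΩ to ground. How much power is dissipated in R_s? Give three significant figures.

P ≈ 10.2 mW

Total resistance from the source is R_s + (R_g‖R_L) = 3083 Ω, so I = 21.0/3083 Ω = 6.812 mA.
P = I²·R_s = (6.812 mA)² × 220 Ω = 10.2 mW.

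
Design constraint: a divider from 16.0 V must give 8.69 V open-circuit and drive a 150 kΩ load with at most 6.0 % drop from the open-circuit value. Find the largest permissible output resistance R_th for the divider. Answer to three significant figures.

Loading drop = R_th/(R_th + R_L) ≤ 0.0600, so R_th ≤ R_L · ε/(1−ε) = 150 kΩ × 0.0600/0.9400 = 9.57 kΩ.
(Any R1, R2 with R2/(R1+R2) = 0.543 and R1‖R2 ≤ 9.57 kΩ will meet the spec.)

R_th ≤ 9.57 kΩ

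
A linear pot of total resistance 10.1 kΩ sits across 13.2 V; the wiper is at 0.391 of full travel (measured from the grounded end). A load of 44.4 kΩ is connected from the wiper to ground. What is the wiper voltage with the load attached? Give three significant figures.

V ≈ 4.90 V

The wiper splits the pot into (1−α)R = 6.151 kΩ above and αR = 3.949 kΩ below.
Lower section ‖ load = 3.627 kΩ.
V_wiper = 13.2 × 3.627/(6.151 + 3.627) = 4.90 V.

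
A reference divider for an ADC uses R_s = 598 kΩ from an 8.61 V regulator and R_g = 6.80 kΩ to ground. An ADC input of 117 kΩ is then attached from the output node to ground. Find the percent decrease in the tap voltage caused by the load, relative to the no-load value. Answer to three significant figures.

5.43 %

The divider's output (Thévenin) resistance is R_s‖R_g = 6.724 kΩ.
Fractional drop under load = R_th/(R_th + R_L) = 6.724 / (6.724 + 117) = 0.05434.
So the output falls by 5.43 %.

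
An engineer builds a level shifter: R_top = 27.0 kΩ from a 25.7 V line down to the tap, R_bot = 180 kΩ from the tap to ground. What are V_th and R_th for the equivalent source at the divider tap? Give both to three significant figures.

V_th is the open-circuit tap voltage: 25.7 × 180/(27.0 + 180) = 22.3 V.
With the supply zeroed, R_top and R_bot appear in parallel from the tap: R_th = R_top‖R_bot = (27.0 × 180)/207.0 = 23.5 kΩ.

V_th = 22.3 V, R_th = 23.5 kΩ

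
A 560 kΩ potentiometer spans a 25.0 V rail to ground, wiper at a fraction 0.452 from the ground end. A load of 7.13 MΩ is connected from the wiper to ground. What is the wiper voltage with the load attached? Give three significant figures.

V ≈ 11.1 V

The wiper splits the pot into (1−α)R = 306.9 kΩ above and αR = 253.1 kΩ below.
Lower section ‖ load = 244.4 kΩ.
V_wiper = 25.0 × 244.4/(306.9 + 244.4) = 11.1 V.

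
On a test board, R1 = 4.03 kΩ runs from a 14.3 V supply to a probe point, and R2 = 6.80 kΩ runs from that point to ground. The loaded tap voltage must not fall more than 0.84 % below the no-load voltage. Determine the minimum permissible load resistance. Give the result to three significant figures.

R_L(min) ≈ 299 kΩ

Output resistance R_th = R1‖R2 = (4.03 × 6.80)/10.83 = 2.530 kΩ.
The fractional drop is R_th/(R_th + R_L); requiring this ≤ 0.00840 gives R_L ≥ R_th(1/0.00840 − 1) = 2.530 × 118.0 = 299 kΩ.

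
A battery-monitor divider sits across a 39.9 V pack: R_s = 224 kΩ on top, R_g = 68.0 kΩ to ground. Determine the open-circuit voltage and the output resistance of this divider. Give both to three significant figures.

V_th = 9.29 V, R_th = 52.2 kΩ

V_th is the open-circuit tap voltage: 39.9 × 68.0/(224 + 68.0) = 9.29 V.
With the supply zeroed, R_s and R_g appear in parallel from the tap: R_th = R_s‖R_g = (224 × 68.0)/292.0 = 52.2 kΩ.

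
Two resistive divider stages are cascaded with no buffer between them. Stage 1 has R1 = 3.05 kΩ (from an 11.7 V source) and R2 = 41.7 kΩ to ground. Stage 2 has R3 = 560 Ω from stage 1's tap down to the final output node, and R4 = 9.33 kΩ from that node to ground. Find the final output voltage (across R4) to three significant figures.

Stage 2 presents R3+R4 = 9890 Ω as a load on stage 1's tap.
Stage 1's lower leg becomes R2‖(R3+R4) = 7994 Ω, so V_mid = 11.7 × 7994/11040 = 8.469 V.
Stage 2 is itself unloaded: V_out = V_mid × R4/(R3+R4) = 8.469 × 9330/9890 = 7.99 V.

V_out ≈ 7.99 V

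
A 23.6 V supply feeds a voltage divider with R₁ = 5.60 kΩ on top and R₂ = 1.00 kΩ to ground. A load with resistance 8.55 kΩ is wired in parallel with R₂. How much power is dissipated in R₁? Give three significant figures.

P ≈ 73.9 mW

Total resistance from the source is R₁ + (R₂‖R_L) = 6.495 kΩ, so I = 23.6/6.495 kΩ = 3.633 mA.
P = I²·R₁ = (3.633 mA)² × 5.60 kΩ = 73.9 mW.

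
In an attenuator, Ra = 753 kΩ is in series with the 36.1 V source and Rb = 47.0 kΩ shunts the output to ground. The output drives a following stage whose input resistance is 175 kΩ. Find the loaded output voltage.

V_out ≈ 1.69 V

The load sits in parallel with Rb: Rb‖R_L = (47.0 × 175) / (47.0 + 175) = 37.05 kΩ.
V_out = 36.1 × 37.05 / (753 + 37.05) = 36.1 × 37.05/790.0 = 1.69 V.
(Unloaded it would have been 2.12 V.)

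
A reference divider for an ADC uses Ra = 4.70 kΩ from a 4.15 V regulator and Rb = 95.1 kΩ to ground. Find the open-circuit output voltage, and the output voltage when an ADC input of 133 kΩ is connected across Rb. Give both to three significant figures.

Open-circuit: V = 4.15 × 95.1/(4.70 + 95.1) = 3.95 V.
With the load, Rb becomes Rb‖R_L = 55.45 kΩ, so V = 4.15 × 55.45/60.15 = 3.83 V.

Unloaded: 3.95 V; loaded: 3.83 V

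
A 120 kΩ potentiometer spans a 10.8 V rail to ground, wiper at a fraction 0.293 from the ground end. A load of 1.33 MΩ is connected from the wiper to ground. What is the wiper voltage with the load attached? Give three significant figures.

The wiper splits the pot into (1−α)R = 84.84 kΩ above and αR = 35.16 kΩ below.
Lower section ‖ load = 34.25 kΩ.
V_wiper = 10.8 × 34.25/(84.84 + 34.25) = 3.11 V.

V ≈ 3.11 V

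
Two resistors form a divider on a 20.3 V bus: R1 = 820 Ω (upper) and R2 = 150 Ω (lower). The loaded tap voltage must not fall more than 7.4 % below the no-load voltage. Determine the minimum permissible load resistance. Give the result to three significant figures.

Output resistance R_th = R1‖R2 = (820 × 150)/970.0 = 126.8 Ω.
The fractional drop is R_th/(R_th + R_L); requiring this ≤ 0.0740 gives R_L ≥ R_th(1/0.0740 − 1) = 126.8 × 12.51 = 1.59 kΩ.

R_L(min) ≈ 1.59 kΩ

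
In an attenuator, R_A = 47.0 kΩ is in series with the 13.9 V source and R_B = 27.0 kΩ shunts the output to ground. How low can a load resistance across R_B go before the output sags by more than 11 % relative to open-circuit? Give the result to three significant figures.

R_L(min) ≈ 139 kΩ

Output resistance R_th = R_A‖R_B = (47.0 × 27.0)/74.00 = 17.15 kΩ.
The fractional drop is R_th/(R_th + R_L); requiring this ≤ 0.110 gives R_L ≥ R_th(1/0.110 − 1) = 17.15 × 8.091 = 139 kΩ.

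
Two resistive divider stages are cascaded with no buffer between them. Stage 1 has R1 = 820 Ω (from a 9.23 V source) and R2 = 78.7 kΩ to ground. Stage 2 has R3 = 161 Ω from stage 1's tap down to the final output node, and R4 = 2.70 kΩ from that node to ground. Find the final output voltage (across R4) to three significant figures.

V_out ≈ 6.72 V

Stage 2 presents R3+R4 = 2861 Ω as a load on stage 1's tap.
Stage 1's lower leg becomes R2‖(R3+R4) = 2761 Ω, so V_mid = 9.23 × 2761/3581 = 7.116 V.
Stage 2 is itself unloaded: V_out = V_mid × R4/(R3+R4) = 7.116 × 2700/2861 = 6.72 V.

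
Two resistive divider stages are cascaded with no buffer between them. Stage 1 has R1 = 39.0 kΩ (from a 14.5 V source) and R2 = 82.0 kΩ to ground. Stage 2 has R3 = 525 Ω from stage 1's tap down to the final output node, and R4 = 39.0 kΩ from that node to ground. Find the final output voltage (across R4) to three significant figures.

V_out ≈ 5.81 V

Stage 2 presents R3+R4 = 39520 Ω as a load on stage 1's tap.
Stage 1's lower leg becomes R2‖(R3+R4) = 26670 Ω, so V_mid = 14.5 × 26670/65670 = 5.889 V.
Stage 2 is itself unloaded: V_out = V_mid × R4/(R3+R4) = 5.889 × 39000/39520 = 5.81 V.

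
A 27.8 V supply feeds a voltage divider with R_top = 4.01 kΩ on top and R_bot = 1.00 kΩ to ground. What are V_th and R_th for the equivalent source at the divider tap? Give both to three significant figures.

V_th = 5.55 V, R_th = 800 Ω

V_th is the open-circuit tap voltage: 27.8 × 1.00/(4.01 + 1.00) = 5.55 V.
With the supply zeroed, R_top and R_bot appear in parallel from the tap: R_th = R_top‖R_bot = (4.01 × 1.00)/5.010 = 800 Ω.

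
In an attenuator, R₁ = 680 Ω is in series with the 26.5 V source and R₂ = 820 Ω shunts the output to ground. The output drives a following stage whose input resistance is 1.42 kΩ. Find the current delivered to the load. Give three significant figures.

I_L ≈ 8.09 mA

R₂‖R_L = 519.8 Ω; V_out = 26.5 × 519.8/1200 = 11.48 V.
I_L = V_out / R_L = 11.48 / 1.42 kΩ = 8.09 mA.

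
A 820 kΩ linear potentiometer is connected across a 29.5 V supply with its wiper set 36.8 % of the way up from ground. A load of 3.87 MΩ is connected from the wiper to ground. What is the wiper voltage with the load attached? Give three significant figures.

The wiper splits the pot into (1−α)R = 518.2 kΩ above and αR = 301.8 kΩ below.
Lower section ‖ load = 279.9 kΩ.
V_wiper = 29.5 × 279.9/(518.2 + 279.9) = 10.3 V.

V ≈ 10.3 V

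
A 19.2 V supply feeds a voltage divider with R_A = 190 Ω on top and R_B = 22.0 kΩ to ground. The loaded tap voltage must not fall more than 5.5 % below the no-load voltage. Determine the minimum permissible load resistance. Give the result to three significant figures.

R_L(min) ≈ 3.24 kΩ

Output resistance R_th = R_A‖R_B = (190 × 22000)/22190 = 188.4 Ω.
The fractional drop is R_th/(R_th + R_L); requiring this ≤ 0.0550 gives R_L ≥ R_th(1/0.0550 − 1) = 188.4 × 17.18 = 3.24 kΩ.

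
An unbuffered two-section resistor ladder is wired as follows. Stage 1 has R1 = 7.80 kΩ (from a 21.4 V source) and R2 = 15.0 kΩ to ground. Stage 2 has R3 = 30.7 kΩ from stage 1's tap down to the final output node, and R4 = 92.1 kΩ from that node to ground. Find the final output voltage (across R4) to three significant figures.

V_out ≈ 10.1 V

Stage 2 presents R3+R4 = 122.8 kΩ as a load on stage 1's tap.
Stage 1's lower leg becomes R2‖(R3+R4) = 13.37 kΩ, so V_mid = 21.4 × 13.37/21.17 = 13.51 V.
Stage 2 is itself unloaded: V_out = V_mid × R4/(R3+R4) = 13.51 × 92.1/122.8 = 10.1 V.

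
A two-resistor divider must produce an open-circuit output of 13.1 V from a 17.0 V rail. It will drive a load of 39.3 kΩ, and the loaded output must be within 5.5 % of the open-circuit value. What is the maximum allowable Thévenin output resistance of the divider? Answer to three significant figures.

R_th ≤ 2.29 kΩ

Loading drop = R_th/(R_th + R_L) ≤ 0.0550, so R_th ≤ R_L · ε/(1−ε) = 39.3 kΩ × 0.0550/0.9450 = 2.29 kΩ.
(Any R1, R2 with R2/(R1+R2) = 0.771 and R1‖R2 ≤ 2.29 kΩ will meet the spec.)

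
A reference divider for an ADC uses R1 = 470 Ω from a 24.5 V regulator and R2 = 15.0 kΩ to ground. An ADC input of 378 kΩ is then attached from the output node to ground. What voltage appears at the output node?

V_out ≈ 23.7 V

The load sits in parallel with R2: R2‖R_L = (15000 × 378000) / (15000 + 378000) = 14430 Ω.
V_out = 24.5 × 14430 / (470 + 14430) = 24.5 × 14430/14900 = 23.7 V.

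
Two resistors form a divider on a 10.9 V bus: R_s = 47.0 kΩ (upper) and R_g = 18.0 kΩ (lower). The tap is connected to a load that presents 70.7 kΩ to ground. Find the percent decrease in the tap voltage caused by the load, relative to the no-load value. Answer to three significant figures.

The divider's output (Thévenin) resistance is R_s‖R_g = 13.02 kΩ.
Fractional drop under load = R_th/(R_th + R_L) = 13.02 / (13.02 + 70.7) = 0.1555.
So the output falls by 15.5 %.

15.5 %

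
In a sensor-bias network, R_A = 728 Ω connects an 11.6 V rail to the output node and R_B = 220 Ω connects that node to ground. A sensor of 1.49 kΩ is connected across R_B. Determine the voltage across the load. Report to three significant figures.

V_out ≈ 2.42 V

The load sits in parallel with R_B: R_B‖R_L = (220 × 1490) / (220 + 1490) = 191.7 Ω.
V_out = 11.6 × 191.7 / (728 + 191.7) = 11.6 × 191.7/919.7 = 2.42 V.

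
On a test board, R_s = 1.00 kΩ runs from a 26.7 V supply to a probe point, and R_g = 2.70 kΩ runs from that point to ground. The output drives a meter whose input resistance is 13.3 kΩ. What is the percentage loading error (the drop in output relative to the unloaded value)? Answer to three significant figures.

5.20 %

The divider's output (Thévenin) resistance is R_s‖R_g = 0.7297 kΩ.
Fractional drop under load = R_th/(R_th + R_L) = 0.7297 / (0.7297 + 13.3) = 0.05201.
So the output falls by 5.20 %.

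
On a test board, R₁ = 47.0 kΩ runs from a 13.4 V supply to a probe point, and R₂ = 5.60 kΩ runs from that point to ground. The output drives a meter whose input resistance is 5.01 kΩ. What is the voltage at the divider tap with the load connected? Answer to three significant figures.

The load sits in parallel with R₂: R₂‖R_L = (5.60 × 5.01) / (5.60 + 5.01) = 2.644 kΩ.
V_out = 13.4 × 2.644 / (47.0 + 2.644) = 13.4 × 2.644/49.64 = 0.714 V.
(Unloaded it would have been 1.43 V.)

V_out ≈ 0.714 V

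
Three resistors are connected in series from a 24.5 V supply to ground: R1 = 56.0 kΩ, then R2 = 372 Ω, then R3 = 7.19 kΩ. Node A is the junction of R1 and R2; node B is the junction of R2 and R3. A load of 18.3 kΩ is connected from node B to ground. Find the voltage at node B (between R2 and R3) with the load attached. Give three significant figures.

V ≈ 2.06 V

At node B, R3 is in parallel with the load: R3‖R_L = 5162 Ω.
Below node A the resistance is R2 + (R3‖R_L) = 5534 Ω, so V_A = 24.5 × 5534/61530 = 2.203 V.
Then V_B = V_A × (R3‖R_L)/(R2 + R3‖R_L) = 2.203 × 5162/5534 = 2.06 V.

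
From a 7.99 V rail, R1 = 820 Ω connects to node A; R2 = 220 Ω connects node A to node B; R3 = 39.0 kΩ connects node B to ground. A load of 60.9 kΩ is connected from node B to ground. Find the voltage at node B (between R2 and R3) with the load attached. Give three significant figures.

V ≈ 7.66 V

At node B, R3 is in parallel with the load: R3‖R_L = 23770 Ω.
Below node A the resistance is R2 + (R3‖R_L) = 23990 Ω, so V_A = 7.99 × 23990/24810 = 7.726 V.
Then V_B = V_A × (R3‖R_L)/(R2 + R3‖R_L) = 7.726 × 23770/23990 = 7.66 V.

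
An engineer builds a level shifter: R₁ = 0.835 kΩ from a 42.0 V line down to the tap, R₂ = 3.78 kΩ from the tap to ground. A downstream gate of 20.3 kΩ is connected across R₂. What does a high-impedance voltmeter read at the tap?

V_out ≈ 33.3 V

The load sits in parallel with R₂: R₂‖R_L = (3780 × 20300) / (3780 + 20300) = 3187 Ω.
V_out = 42.0 × 3187 / (835 + 3187) = 42.0 × 3187/4022 = 33.3 V.
(Unloaded it would have been 34.4 V.)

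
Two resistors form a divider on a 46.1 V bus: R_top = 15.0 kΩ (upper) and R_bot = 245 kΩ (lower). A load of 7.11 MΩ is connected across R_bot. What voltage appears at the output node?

The load sits in parallel with R_bot: R_bot‖R_L = (245 × 7110) / (245 + 7110) = 236.8 kΩ.
V_out = 46.1 × 236.8 / (15.0 + 236.8) = 46.1 × 236.8/251.8 = 43.4 V.
(Unloaded it would have been 43.4 V.)

V_out ≈ 43.4 V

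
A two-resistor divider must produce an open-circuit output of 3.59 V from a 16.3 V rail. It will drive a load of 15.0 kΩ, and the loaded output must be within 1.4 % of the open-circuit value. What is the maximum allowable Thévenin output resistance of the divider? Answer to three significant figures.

R_th ≤ 213 Ω

Loading drop = R_th/(R_th + R_L) ≤ 0.0140, so R_th ≤ R_L · ε/(1−ε) = 15.0 kΩ × 0.0140/0.9860 = 213 Ω.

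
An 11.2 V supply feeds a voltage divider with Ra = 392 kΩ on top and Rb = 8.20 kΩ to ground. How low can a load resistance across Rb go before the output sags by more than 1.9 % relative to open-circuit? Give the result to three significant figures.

Output resistance R_th = Ra‖Rb = (392 × 8.20)/400.2 = 8.032 kΩ.
The fractional drop is R_th/(R_th + R_L); requiring this ≤ 0.0190 gives R_L ≥ R_th(1/0.0190 − 1) = 8.032 × 51.63 = 415 kΩ.

R_L(min) ≈ 415 kΩ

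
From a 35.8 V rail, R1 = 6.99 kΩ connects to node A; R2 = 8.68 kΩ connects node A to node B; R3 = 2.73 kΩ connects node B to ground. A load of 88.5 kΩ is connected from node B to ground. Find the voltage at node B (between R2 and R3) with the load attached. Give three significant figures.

At node B, R3 is in parallel with the load: R3‖R_L = 2.648 kΩ.
Below node A the resistance is R2 + (R3‖R_L) = 11.33 kΩ, so V_A = 35.8 × 11.33/18.32 = 22.14 V.
Then V_B = V_A × (R3‖R_L)/(R2 + R3‖R_L) = 22.14 × 2.648/11.33 = 5.18 V.

V ≈ 5.18 V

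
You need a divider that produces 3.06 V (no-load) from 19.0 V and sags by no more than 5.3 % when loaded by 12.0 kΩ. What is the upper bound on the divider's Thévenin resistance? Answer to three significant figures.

R_th ≤ 672 Ω

Loading drop = R_th/(R_th + R_L) ≤ 0.0530, so R_th ≤ R_L · ε/(1−ε) = 12.0 kΩ × 0.0530/0.9470 = 672 Ω.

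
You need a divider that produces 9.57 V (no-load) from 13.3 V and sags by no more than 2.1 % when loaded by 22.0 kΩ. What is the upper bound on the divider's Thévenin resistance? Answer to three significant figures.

Loading drop = R_th/(R_th + R_L) ≤ 0.0210, so R_th ≤ R_L · ε/(1−ε) = 22.0 kΩ × 0.0210/0.9790 = 472 Ω.

R_th ≤ 472 Ω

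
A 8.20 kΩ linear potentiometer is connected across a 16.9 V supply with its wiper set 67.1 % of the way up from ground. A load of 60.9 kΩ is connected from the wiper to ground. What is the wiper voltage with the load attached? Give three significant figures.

The wiper splits the pot into (1−α)R = 2.698 kΩ above and αR = 5.502 kΩ below.
Lower section ‖ load = 5.046 kΩ.
V_wiper = 16.9 × 5.046/(2.698 + 5.046) = 11.0 V.

V ≈ 11.0 V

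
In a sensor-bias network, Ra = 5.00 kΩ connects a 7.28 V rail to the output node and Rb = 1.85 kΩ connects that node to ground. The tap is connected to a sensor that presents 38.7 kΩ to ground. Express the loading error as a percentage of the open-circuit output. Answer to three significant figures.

3.37 %

The divider's output (Thévenin) resistance is Ra‖Rb = 1.350 kΩ.
Fractional drop under load = R_th/(R_th + R_L) = 1.350 / (1.350 + 38.7) = 0.03372.
So the output falls by 3.37 %.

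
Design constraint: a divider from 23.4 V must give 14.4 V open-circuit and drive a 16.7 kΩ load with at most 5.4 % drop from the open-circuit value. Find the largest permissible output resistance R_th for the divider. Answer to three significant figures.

Loading drop = R_th/(R_th + R_L) ≤ 0.0540, so R_th ≤ R_L · ε/(1−ε) = 16.7 kΩ × 0.0540/0.9460 = 953 Ω.
(Any R1, R2 with R2/(R1+R2) = 0.615 and R1‖R2 ≤ 953 Ω will meet the spec.)

R_th ≤ 953 Ω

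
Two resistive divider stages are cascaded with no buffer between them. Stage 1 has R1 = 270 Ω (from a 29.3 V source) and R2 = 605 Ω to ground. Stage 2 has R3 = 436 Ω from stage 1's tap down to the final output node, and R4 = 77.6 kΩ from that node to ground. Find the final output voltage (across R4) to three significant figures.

V_out ≈ 20.1 V

Stage 2 presents R3+R4 = 78040 Ω as a load on stage 1's tap.
Stage 1's lower leg becomes R2‖(R3+R4) = 600.3 Ω, so V_mid = 29.3 × 600.3/870.3 = 20.21 V.
Stage 2 is itself unloaded: V_out = V_mid × R4/(R3+R4) = 20.21 × 77600/78040 = 20.1 V.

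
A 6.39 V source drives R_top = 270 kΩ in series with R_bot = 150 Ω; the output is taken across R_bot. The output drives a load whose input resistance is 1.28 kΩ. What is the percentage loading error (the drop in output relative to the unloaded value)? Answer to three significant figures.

10.5 %

The divider's output (Thévenin) resistance is R_top‖R_bot = 149.9 Ω.
Fractional drop under load = R_th/(R_th + R_L) = 149.9 / (149.9 + 1280) = 0.1048.
So the output falls by 10.5 %.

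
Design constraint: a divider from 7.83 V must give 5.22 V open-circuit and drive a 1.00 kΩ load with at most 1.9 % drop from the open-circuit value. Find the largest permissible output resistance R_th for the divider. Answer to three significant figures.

R_th ≤ 19.4 Ω

Loading drop = R_th/(R_th + R_L) ≤ 0.0190, so R_th ≤ R_L · ε/(1−ε) = 1.00 kΩ × 0.0190/0.9810 = 19.4 Ω.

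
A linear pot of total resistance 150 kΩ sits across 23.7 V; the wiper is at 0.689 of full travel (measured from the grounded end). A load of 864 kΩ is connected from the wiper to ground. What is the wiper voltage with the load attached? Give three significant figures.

V ≈ 15.7 V

The wiper splits the pot into (1−α)R = 46.65 kΩ above and αR = 103.3 kΩ below.
Lower section ‖ load = 92.31 kΩ.
V_wiper = 23.7 × 92.31/(46.65 + 92.31) = 15.7 V.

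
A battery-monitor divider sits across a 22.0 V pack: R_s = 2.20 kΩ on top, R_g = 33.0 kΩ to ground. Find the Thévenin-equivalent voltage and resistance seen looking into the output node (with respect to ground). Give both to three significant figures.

V_th = 20.6 V, R_th = 2.06 kΩ

V_th is the open-circuit tap voltage: 22.0 × 33.0/(2.20 + 33.0) = 20.6 V.
With the supply zeroed, R_s and R_g appear in parallel from the tap: R_th = R_s‖R_g = (2.20 × 33.0)/35.20 = 2.06 kΩ.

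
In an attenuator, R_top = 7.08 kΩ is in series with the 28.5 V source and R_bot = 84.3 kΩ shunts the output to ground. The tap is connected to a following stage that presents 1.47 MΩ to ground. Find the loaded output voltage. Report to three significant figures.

V_out ≈ 26.2 V

The load sits in parallel with R_bot: R_bot‖R_L = (84.3 × 1470) / (84.3 + 1470) = 79.73 kΩ.
V_out = 28.5 × 79.73 / (7.08 + 79.73) = 28.5 × 79.73/86.81 = 26.2 V.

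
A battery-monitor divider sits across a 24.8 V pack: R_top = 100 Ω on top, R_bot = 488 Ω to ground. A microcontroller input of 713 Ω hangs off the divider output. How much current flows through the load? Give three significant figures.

I_L ≈ 25.9 mA

R_bot‖R_L = 289.7 Ω; V_out = 24.8 × 289.7/389.7 = 18.44 V.
I_L = V_out / R_L = 18.44 / 713 Ω = 25.9 mA.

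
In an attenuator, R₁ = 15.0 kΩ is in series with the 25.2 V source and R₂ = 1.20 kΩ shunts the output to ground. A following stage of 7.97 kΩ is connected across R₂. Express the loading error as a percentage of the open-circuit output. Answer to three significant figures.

12.2 %

Unloaded V = 25.2 × 1.20/16.20 = 1.8667 V.
Loaded: R₂‖R_L = 1.043 kΩ, giving V = 25.2 × 1.043/16.04 = 1.6383 V.
Drop = (1.8667 − 1.6383) / 1.8667 = 12.2 %.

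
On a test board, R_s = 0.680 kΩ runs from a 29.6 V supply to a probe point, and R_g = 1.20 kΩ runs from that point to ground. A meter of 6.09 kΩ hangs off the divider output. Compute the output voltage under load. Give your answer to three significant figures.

The load sits in parallel with R_g: R_g‖R_L = (1200 × 6090) / (1200 + 6090) = 1002 Ω.
V_out = 29.6 × 1002 / (680 + 1002) = 29.6 × 1002/1682 = 17.6 V.

V_out ≈ 17.6 V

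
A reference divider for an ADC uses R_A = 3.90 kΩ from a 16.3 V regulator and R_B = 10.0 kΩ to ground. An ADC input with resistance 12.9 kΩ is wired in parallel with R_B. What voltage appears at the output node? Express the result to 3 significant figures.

V_out ≈ 9.63 V

The load sits in parallel with R_B: R_B‖R_L = (10.0 × 12.9) / (10.0 + 12.9) = 5.633 kΩ.
V_out = 16.3 × 5.633 / (3.90 + 5.633) = 16.3 × 5.633/9.533 = 9.63 V.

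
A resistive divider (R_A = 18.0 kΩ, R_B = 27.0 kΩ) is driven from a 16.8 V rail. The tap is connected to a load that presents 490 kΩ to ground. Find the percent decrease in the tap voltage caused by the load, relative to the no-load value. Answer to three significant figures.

2.16 %

The divider's output (Thévenin) resistance is R_A‖R_B = 10.80 kΩ.
Fractional drop under load = R_th/(R_th + R_L) = 10.80 / (10.80 + 490) = 0.02157.
So the output falls by 2.16 %.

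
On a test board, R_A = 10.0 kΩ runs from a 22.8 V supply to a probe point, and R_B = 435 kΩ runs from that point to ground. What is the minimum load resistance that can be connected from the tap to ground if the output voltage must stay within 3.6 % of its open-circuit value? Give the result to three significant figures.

Output resistance R_th = R_A‖R_B = (10.0 × 435)/445.0 = 9.775 kΩ.
The fractional drop is R_th/(R_th + R_L); requiring this ≤ 0.0360 gives R_L ≥ R_th(1/0.0360 − 1) = 9.775 × 26.78 = 262 kΩ.

R_L(min) ≈ 262 kΩ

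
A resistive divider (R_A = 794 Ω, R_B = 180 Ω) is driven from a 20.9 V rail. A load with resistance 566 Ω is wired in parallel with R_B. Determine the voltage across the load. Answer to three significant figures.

V_out ≈ 3.07 V

The load sits in parallel with R_B: R_B‖R_L = (180 × 566) / (180 + 566) = 136.6 Ω.
V_out = 20.9 × 136.6 / (794 + 136.6) = 20.9 × 136.6/930.6 = 3.07 V.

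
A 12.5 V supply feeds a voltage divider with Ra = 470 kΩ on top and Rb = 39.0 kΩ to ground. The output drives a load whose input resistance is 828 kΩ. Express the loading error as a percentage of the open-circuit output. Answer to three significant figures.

The divider's output (Thévenin) resistance is Ra‖Rb = 36.01 kΩ.
Fractional drop under load = R_th/(R_th + R_L) = 36.01 / (36.01 + 828) = 0.04168.
So the output falls by 4.17 %.

4.17 %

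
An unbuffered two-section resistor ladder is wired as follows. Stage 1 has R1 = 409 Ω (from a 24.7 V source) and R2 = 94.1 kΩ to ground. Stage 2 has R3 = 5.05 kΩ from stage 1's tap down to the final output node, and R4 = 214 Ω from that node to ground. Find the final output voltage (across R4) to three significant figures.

V_out ≈ 0.928 V

Stage 2 presents R3+R4 = 5264 Ω as a load on stage 1's tap.
Stage 1's lower leg becomes R2‖(R3+R4) = 4985 Ω, so V_mid = 24.7 × 4985/5394 = 22.83 V.
Stage 2 is itself unloaded: V_out = V_mid × R4/(R3+R4) = 22.83 × 214/5264 = 0.928 V.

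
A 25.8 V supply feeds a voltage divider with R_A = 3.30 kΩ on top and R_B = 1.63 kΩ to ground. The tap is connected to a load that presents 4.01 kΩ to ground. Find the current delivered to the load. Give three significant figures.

I_L ≈ 1.67 mA

R_B‖R_L = 1.159 kΩ; V_out = 25.8 × 1.159/4.459 = 6.706 V.
I_L = V_out / R_L = 6.706 / 4.01 kΩ = 1.67 mA.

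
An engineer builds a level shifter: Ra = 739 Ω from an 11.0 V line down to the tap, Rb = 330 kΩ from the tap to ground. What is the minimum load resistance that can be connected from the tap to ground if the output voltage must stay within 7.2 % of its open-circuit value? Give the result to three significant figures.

R_L(min) ≈ 9.50 kΩ

Output resistance R_th = Ra‖Rb = (739 × 330000)/330700 = 737.3 Ω.
The fractional drop is R_th/(R_th + R_L); requiring this ≤ 0.0720 gives R_L ≥ R_th(1/0.0720 − 1) = 737.3 × 12.89 = 9.50 kΩ.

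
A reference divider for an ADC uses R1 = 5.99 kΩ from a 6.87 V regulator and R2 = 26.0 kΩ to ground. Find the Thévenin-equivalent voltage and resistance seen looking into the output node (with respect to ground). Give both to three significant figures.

V_th is the open-circuit tap voltage: 6.87 × 26.0/(5.99 + 26.0) = 5.58 V.
With the supply zeroed, R1 and R2 appear in parallel from the tap: R_th = R1‖R2 = (5.99 × 26.0)/31.99 = 4.87 kΩ.

V_th = 5.58 V, R_th = 4.87 kΩ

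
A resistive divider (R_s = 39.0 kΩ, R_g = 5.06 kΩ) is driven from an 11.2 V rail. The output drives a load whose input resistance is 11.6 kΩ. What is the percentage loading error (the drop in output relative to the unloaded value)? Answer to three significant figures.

27.9 %

Unloaded V = 11.2 × 5.06/44.06 = 1.286 V.
Loaded: R_g‖R_L = 3.523 kΩ, giving V = 11.2 × 3.523/42.52 = 0.9280 V.
Drop = (1.286 − 0.9280) / 1.286 = 27.9 %.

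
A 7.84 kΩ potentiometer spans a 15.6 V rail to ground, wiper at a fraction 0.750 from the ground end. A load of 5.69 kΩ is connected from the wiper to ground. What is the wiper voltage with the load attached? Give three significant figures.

V ≈ 9.30 V

The wiper splits the pot into (1−α)R = 1.960 kΩ above and αR = 5.880 kΩ below.
Lower section ‖ load = 2.892 kΩ.
V_wiper = 15.6 × 2.892/(1.960 + 2.892) = 9.30 V.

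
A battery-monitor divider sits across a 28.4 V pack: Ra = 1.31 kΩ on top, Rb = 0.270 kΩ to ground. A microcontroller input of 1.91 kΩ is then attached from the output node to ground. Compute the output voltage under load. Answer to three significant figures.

V_out ≈ 4.34 V

The load sits in parallel with Rb: Rb‖R_L = (270 × 1910) / (270 + 1910) = 236.6 Ω.
V_out = 28.4 × 236.6 / (1310 + 236.6) = 28.4 × 236.6/1547 = 4.34 V.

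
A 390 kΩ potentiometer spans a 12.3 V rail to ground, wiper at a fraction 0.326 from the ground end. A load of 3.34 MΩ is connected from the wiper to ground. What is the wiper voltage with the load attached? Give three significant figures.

The wiper splits the pot into (1−α)R = 262.9 kΩ above and αR = 127.1 kΩ below.
Lower section ‖ load = 122.5 kΩ.
V_wiper = 12.3 × 122.5/(262.9 + 122.5) = 3.91 V.

V ≈ 3.91 V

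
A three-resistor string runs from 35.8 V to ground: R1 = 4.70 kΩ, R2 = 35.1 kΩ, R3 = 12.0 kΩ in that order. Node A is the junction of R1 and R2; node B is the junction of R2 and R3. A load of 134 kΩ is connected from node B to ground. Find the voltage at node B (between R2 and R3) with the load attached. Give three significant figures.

V ≈ 7.76 V

At node B, R3 is in parallel with the load: R3‖R_L = 11.01 kΩ.
Below node A the resistance is R2 + (R3‖R_L) = 46.11 kΩ, so V_A = 35.8 × 46.11/50.81 = 32.49 V.
Then V_B = V_A × (R3‖R_L)/(R2 + R3‖R_L) = 32.49 × 11.01/46.11 = 7.76 V.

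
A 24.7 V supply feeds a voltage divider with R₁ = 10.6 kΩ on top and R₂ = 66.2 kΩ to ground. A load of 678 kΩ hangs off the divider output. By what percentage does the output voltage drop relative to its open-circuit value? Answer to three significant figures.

The divider's output (Thévenin) resistance is R₁‖R₂ = 9.137 kΩ.
Fractional drop under load = R_th/(R_th + R_L) = 9.137 / (9.137 + 678) = 0.01330.
So the output falls by 1.33 %.

1.33 %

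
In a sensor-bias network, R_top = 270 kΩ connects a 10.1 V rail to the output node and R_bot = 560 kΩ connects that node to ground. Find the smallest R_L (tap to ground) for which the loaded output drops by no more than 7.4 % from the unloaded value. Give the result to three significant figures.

R_L(min) ≈ 2.28 MΩ

Output resistance R_th = R_top‖R_bot = (270 × 560)/830.0 = 182.2 kΩ.
The fractional drop is R_th/(R_th + R_L); requiring this ≤ 0.0740 gives R_L ≥ R_th(1/0.0740 − 1) = 182.2 × 12.51 = 2.28 MΩ.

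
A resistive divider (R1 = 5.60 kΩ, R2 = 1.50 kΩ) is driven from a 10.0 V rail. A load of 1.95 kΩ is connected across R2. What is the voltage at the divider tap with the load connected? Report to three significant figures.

The load sits in parallel with R2: R2‖R_L = (1.50 × 1.95) / (1.50 + 1.95) = 0.8478 kΩ.
V_out = 10.0 × 0.8478 / (5.60 + 0.8478) = 10.0 × 0.8478/6.448 = 1.31 V.

V_out ≈ 1.31 V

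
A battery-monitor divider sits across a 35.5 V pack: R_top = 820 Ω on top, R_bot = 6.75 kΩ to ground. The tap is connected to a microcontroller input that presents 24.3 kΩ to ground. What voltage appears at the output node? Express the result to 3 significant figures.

The load sits in parallel with R_bot: R_bot‖R_L = (6750 × 24300) / (6750 + 24300) = 5283 Ω.
V_out = 35.5 × 5283 / (820 + 5283) = 35.5 × 5283/6103 = 30.7 V.

V_out ≈ 30.7 V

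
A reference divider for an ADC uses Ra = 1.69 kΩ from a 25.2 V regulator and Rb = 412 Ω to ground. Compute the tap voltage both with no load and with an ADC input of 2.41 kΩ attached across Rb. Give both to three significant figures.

Open-circuit: V = 25.2 × 412/(1690 + 412) = 4.94 V.
With the load, Rb becomes Rb‖R_L = 351.8 Ω, so V = 25.2 × 351.8/2042 = 4.34 V.

Unloaded: 4.94 V; loaded: 4.34 V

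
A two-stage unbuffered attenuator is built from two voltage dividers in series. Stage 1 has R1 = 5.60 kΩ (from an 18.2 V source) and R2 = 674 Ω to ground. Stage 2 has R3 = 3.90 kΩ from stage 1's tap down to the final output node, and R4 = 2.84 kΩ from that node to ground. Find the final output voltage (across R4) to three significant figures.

Stage 2 presents R3+R4 = 6740 Ω as a load on stage 1's tap.
Stage 1's lower leg becomes R2‖(R3+R4) = 612.7 Ω, so V_mid = 18.2 × 612.7/6213 = 1.795 V.
Stage 2 is itself unloaded: V_out = V_mid × R4/(R3+R4) = 1.795 × 2840/6740 = 0.756 V.

V_out ≈ 0.756 V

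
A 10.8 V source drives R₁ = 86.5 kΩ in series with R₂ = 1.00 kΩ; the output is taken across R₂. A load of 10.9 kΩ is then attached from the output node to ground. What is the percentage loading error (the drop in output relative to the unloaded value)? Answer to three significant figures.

8.32 %

Unloaded V = 10.8 × 1.00/87.50 = 0.12343 V.
Loaded: R₂‖R_L = 0.9160 kΩ, giving V = 10.8 × 0.9160/87.42 = 0.11317 V.
Drop = (0.12343 − 0.11317) / 0.12343 = 8.32 %.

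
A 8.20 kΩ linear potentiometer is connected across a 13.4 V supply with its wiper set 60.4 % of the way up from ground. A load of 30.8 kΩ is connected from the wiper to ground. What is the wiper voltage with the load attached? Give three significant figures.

The wiper splits the pot into (1−α)R = 3.247 kΩ above and αR = 4.953 kΩ below.
Lower section ‖ load = 4.267 kΩ.
V_wiper = 13.4 × 4.267/(3.247 + 4.267) = 7.61 V.

V ≈ 7.61 V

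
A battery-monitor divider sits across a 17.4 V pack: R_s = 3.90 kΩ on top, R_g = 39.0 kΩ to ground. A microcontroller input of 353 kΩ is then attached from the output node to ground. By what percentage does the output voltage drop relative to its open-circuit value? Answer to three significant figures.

0.994 %

The divider's output (Thévenin) resistance is R_s‖R_g = 3.545 kΩ.
Fractional drop under load = R_th/(R_th + R_L) = 3.545 / (3.545 + 353) = 0.009944.
So the output falls by 0.994 %.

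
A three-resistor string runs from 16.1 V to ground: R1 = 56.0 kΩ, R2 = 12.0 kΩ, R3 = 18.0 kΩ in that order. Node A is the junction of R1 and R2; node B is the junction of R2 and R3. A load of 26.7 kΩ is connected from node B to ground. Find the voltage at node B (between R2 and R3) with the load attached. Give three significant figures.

At node B, R3 is in parallel with the load: R3‖R_L = 10.75 kΩ.
Below node A the resistance is R2 + (R3‖R_L) = 22.75 kΩ, so V_A = 16.1 × 22.75/78.75 = 4.651 V.
Then V_B = V_A × (R3‖R_L)/(R2 + R3‖R_L) = 4.651 × 10.75/22.75 = 2.20 V.

V ≈ 2.20 V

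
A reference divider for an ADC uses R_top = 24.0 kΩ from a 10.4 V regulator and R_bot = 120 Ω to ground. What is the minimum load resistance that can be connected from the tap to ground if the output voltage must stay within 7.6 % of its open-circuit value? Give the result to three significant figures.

R_L(min) ≈ 1.45 kΩ

Output resistance R_th = R_top‖R_bot = (24000 × 120)/24120 = 119.4 Ω.
The fractional drop is R_th/(R_th + R_L); requiring this ≤ 0.0760 gives R_L ≥ R_th(1/0.0760 − 1) = 119.4 × 12.16 = 1.45 kΩ.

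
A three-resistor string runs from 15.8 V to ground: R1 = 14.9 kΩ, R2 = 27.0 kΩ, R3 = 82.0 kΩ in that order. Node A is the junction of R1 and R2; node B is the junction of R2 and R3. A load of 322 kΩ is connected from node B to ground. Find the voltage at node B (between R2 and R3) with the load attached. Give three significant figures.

At node B, R3 is in parallel with the load: R3‖R_L = 65.36 kΩ.
Below node A the resistance is R2 + (R3‖R_L) = 92.36 kΩ, so V_A = 15.8 × 92.36/107.3 = 13.61 V.
Then V_B = V_A × (R3‖R_L)/(R2 + R3‖R_L) = 13.61 × 65.36/92.36 = 9.63 V.

V ≈ 9.63 V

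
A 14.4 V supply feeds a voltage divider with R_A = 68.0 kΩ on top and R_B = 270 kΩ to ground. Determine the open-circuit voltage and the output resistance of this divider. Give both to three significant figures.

V_th is the open-circuit tap voltage: 14.4 × 270/(68.0 + 270) = 11.5 V.
With the supply zeroed, R_A and R_B appear in parallel from the tap: R_th = R_A‖R_B = (68.0 × 270)/338.0 = 54.3 kΩ.

V_th = 11.5 V, R_th = 54.3 kΩ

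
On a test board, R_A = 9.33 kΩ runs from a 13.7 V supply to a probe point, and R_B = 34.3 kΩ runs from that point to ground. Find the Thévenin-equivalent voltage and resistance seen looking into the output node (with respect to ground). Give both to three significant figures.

V_th = 10.8 V, R_th = 7.33 kΩ

V_th is the open-circuit tap voltage: 13.7 × 34.3/(9.33 + 34.3) = 10.8 V.
With the supply zeroed, R_A and R_B appear in parallel from the tap: R_th = R_A‖R_B = (9.33 × 34.3)/43.63 = 7.33 kΩ.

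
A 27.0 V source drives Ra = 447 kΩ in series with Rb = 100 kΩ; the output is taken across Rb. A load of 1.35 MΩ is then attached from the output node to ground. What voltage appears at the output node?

The load sits in parallel with Rb: Rb‖R_L = (100 × 1350) / (100 + 1350) = 93.10 kΩ.
V_out = 27.0 × 93.10 / (447 + 93.10) = 27.0 × 93.10/540.1 = 4.65 V.
(Unloaded it would have been 4.94 V.)

V_out ≈ 4.65 V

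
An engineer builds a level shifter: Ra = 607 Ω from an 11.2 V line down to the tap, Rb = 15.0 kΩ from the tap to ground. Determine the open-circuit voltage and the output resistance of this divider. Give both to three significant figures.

V_th = 10.8 V, R_th = 583 Ω

V_th is the open-circuit tap voltage: 11.2 × 15000/(607 + 15000) = 10.8 V.
With the supply zeroed, Ra and Rb appear in parallel from the tap: R_th = Ra‖Rb = (607 × 15000)/15610 = 583 Ω.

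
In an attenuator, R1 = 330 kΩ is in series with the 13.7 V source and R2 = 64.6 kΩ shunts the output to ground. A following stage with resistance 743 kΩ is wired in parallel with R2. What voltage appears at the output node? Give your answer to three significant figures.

The load sits in parallel with R2: R2‖R_L = (64.6 × 743) / (64.6 + 743) = 59.43 kΩ.
V_out = 13.7 × 59.43 / (330 + 59.43) = 13.7 × 59.43/389.4 = 2.09 V.

V_out ≈ 2.09 V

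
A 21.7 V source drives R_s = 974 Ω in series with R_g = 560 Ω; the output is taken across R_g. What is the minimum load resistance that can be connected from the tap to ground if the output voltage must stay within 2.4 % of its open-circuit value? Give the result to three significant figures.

Output resistance R_th = R_s‖R_g = (974 × 560)/1534 = 355.6 Ω.
The fractional drop is R_th/(R_th + R_L); requiring this ≤ 0.0240 gives R_L ≥ R_th(1/0.0240 − 1) = 355.6 × 40.67 = 14.5 kΩ.

R_L(min) ≈ 14.5 kΩ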